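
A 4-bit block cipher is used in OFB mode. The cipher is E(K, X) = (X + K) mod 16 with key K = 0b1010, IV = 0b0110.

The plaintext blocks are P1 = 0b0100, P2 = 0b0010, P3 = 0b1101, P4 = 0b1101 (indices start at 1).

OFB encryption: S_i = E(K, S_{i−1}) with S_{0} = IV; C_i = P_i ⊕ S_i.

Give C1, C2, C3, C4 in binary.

C1: S = E(K, 0b0110) = 0b0000; 0b0100 ⊕ 0b0000 = 0b0100.
C2: S = E(K, 0b0000) = 0b1010; 0b0010 ⊕ 0b1010 = 0b1000.
C3: S = E(K, 0b1010) = 0b0100; 0b1101 ⊕ 0b0100 = 0b1001.
C4: S = E(K, 0b0100) = 0b1110; 0b1101 ⊕ 0b1110 = 0b0011.

C1 = 0b0100, C2 = 0b1000, C3 = 0b1001, C4 = 0b0011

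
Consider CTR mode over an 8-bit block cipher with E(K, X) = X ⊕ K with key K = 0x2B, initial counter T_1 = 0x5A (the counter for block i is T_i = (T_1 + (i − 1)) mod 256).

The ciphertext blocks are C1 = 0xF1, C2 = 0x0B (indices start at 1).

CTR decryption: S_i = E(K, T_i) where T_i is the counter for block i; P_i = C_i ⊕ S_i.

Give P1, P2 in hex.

P1: T = 0x5A, S = E(K, T) = 0x71; 0xF1 ⊕ 0x71 = 0x80.
P2: T = 0x5B, S = E(K, T) = 0x70; 0x0B ⊕ 0x70 = 0x7B.

P1 = 0x80, P2 = 0x7B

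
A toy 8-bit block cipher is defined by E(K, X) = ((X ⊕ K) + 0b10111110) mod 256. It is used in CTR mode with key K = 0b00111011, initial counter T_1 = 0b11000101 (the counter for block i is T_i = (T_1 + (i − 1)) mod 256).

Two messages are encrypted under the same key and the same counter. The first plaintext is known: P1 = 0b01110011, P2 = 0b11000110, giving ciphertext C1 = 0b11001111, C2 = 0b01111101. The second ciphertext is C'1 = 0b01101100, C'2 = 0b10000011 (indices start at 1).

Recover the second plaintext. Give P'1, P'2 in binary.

In CTR with a reused counter, both messages share the same keystream S_i, so C_i ⊕ C'_i = P_i ⊕ P'_i and thus P'_i = P_i ⊕ C_i ⊕ C'_i.
P'1: 0b01110011 ⊕ 0b11001111 ⊕ 0b01101100 = 0b11010000.
P'2: 0b11000110 ⊕ 0b01111101 ⊕ 0b10000011 = 0b00111000.

P'1 = 0b11010000, P'2 = 0b00111000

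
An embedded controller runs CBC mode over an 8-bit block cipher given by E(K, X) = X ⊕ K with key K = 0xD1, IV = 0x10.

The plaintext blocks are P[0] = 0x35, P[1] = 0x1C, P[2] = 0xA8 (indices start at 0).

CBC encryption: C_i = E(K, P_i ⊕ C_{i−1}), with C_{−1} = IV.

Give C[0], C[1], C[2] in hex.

C[0] = 0xF4, C[1] = 0x39, C[2] = 0x40

C[0]: P[0] ⊕ 0x10 = 0x25; E(K, 0x25) = 0xF4.
C[1]: P[1] ⊕ 0xF4 = 0xE8; E(K, 0xE8) = 0x39.
C[2]: P[2] ⊕ 0x39 = 0x91; E(K, 0x91) = 0x40.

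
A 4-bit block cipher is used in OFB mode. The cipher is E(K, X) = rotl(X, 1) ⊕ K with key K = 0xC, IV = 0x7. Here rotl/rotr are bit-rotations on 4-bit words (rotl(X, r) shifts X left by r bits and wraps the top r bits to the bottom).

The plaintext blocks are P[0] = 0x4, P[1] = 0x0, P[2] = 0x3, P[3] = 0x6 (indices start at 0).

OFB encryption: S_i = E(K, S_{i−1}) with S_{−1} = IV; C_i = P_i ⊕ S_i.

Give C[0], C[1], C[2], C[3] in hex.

C[0]: S = E(K, 0x7) = 0x2; 0x4 ⊕ 0x2 = 0x6.
C[1]: S = E(K, 0x2) = 0x8; 0x0 ⊕ 0x8 = 0x8.
C[2]: S = E(K, 0x8) = 0xD; 0x3 ⊕ 0xD = 0xE.
C[3]: S = E(K, 0xD) = 0x7; 0x6 ⊕ 0x7 = 0x1.

C[0] = 0x6, C[1] = 0x8, C[2] = 0xE, C[3] = 0x1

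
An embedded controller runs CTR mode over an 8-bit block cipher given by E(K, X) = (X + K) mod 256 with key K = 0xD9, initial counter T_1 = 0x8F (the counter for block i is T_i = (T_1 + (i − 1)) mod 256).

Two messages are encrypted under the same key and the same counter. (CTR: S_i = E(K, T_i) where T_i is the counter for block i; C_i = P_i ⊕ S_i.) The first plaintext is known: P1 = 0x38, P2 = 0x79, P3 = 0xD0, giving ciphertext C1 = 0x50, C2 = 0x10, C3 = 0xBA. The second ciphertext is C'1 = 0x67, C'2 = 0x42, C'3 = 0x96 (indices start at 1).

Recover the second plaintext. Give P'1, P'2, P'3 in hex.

P'1 = 0x0F, P'2 = 0x2B, P'3 = 0xFC

In CTR with a reused counter, both messages share the same keystream S_i, so C_i ⊕ C'_i = P_i ⊕ P'_i and thus P'_i = P_i ⊕ C_i ⊕ C'_i.
P'1: 0x38 ⊕ 0x50 ⊕ 0x67 = 0x0F.
P'2: 0x79 ⊕ 0x10 ⊕ 0x42 = 0x2B.
P'3: 0xD0 ⊕ 0xBA ⊕ 0x96 = 0xFC.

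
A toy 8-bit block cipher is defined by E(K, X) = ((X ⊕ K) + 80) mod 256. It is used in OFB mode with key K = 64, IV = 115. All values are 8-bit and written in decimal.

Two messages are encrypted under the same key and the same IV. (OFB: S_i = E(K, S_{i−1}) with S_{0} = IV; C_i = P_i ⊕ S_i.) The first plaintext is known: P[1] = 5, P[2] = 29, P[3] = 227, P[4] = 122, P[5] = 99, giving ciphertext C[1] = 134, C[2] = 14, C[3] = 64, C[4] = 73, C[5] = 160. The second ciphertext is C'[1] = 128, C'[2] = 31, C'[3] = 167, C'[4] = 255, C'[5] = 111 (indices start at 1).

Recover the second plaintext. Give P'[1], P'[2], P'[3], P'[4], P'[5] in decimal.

P'[1] = 3, P'[2] = 12, P'[3] = 4, P'[4] = 204, P'[5] = 172

In OFB with a reused IV, both messages share the same keystream S_i, so C_i ⊕ C'_i = P_i ⊕ P'_i and thus P'_i = P_i ⊕ C_i ⊕ C'_i.
P'[1]: 5 ⊕ 134 ⊕ 128 = 3.
P'[2]: 29 ⊕ 14 ⊕ 31 = 12.
P'[3]: 227 ⊕ 64 ⊕ 167 = 4.
P'[4]: 122 ⊕ 73 ⊕ 255 = 204.
P'[5]: 99 ⊕ 160 ⊕ 111 = 172.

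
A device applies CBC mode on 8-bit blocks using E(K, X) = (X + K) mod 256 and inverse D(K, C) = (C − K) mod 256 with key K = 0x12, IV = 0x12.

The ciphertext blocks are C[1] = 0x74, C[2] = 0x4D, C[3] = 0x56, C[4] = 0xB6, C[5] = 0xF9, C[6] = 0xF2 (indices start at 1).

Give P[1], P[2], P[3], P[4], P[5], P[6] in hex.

P[1] = 0x70, P[2] = 0x4F, P[3] = 0x09, P[4] = 0xF2, P[5] = 0x51, P[6] = 0x19

CBC decryption: P_i = D(K, C_i) ⊕ C_{i−1}, with C_{0} = IV.
P[1]: D(K, 0x74) = 0x62; 0x62 ⊕ 0x12 = 0x70.
P[2]: D(K, 0x4D) = 0x3B; 0x3B ⊕ 0x74 = 0x4F.
P[3]: D(K, 0x56) = 0x44; 0x44 ⊕ 0x4D = 0x09.
P[4]: D(K, 0xB6) = 0xA4; 0xA4 ⊕ 0x56 = 0xF2.
P[5]: D(K, 0xF9) = 0xE7; 0xE7 ⊕ 0xB6 = 0x51.
P[6]: D(K, 0xF2) = 0xE0; 0xE0 ⊕ 0xF9 = 0x19.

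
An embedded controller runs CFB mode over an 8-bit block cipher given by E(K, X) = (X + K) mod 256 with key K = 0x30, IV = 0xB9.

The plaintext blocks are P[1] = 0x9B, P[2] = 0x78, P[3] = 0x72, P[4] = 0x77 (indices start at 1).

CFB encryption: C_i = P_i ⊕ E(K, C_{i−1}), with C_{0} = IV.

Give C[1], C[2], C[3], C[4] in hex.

C[1] = 0x72, C[2] = 0xDA, C[3] = 0x78, C[4] = 0xDF

C[1]: E(K, 0xB9) = 0xE9; 0x9B ⊕ 0xE9 = 0x72.
C[2]: E(K, 0x72) = 0xA2; 0x78 ⊕ 0xA2 = 0xDA.
C[3]: E(K, 0xDA) = 0x0A; 0x72 ⊕ 0x0A = 0x78.
C[4]: E(K, 0x78) = 0xA8; 0x77 ⊕ 0xA8 = 0xDF.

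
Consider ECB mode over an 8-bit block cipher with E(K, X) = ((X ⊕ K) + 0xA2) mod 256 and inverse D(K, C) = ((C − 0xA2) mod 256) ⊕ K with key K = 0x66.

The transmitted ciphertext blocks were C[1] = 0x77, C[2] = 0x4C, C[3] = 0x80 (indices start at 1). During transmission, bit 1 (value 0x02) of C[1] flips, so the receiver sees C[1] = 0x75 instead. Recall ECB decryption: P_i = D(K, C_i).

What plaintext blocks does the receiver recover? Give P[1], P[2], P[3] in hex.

P[1] = 0xB5, P[2] = 0xCC, P[3] = 0xB8

Only C[1] changed, to 0x75. In ECB, a change in C_i affects only P_i. Decrypting the received ciphertext:
P[1]: D(K, 0x75) = 0xB5.
P[2]: D(K, 0x4C) = 0xCC.
P[3]: D(K, 0x80) = 0xB8.
Blocks that differ from the original plaintext: P[1].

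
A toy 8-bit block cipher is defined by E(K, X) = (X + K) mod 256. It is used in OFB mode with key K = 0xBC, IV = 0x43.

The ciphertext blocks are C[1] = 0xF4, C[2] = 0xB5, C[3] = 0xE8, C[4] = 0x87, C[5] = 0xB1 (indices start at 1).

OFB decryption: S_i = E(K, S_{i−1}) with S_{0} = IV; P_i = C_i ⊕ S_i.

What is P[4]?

P[1]: S = E(K, 0x43) = 0xFF; 0xF4 ⊕ 0xFF = 0x0B.
P[2]: S = E(K, 0xFF) = 0xBB; 0xB5 ⊕ 0xBB = 0x0E.
P[3]: S = E(K, 0xBB) = 0x77; 0xE8 ⊕ 0x77 = 0x9F.
P[4]: S = E(K, 0x77) = 0x33; 0x87 ⊕ 0x33 = 0xB4.

P[4] = 0xB4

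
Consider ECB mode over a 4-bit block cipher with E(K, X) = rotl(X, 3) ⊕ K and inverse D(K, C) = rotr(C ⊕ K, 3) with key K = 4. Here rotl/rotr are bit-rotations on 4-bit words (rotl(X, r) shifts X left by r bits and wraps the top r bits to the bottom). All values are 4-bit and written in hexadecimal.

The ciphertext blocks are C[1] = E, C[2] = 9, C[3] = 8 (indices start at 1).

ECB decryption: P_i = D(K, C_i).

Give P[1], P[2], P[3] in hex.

P[1]: D(K, E) = 5.
P[2]: D(K, 9) = B.
P[3]: D(K, 8) = 9.

P[1] = 5, P[2] = B, P[3] = 9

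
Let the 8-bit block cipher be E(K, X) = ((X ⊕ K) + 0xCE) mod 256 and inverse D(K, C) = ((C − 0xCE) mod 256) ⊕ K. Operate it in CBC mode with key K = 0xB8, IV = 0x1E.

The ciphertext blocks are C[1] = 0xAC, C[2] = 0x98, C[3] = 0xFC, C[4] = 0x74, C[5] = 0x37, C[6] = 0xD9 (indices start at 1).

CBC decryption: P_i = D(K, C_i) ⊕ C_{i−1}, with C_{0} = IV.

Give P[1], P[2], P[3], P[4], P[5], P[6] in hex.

P[1]: D(K, 0xAC) = 0x66; 0x66 ⊕ 0x1E = 0x78.
P[2]: D(K, 0x98) = 0x72; 0x72 ⊕ 0xAC = 0xDE.
P[3]: D(K, 0xFC) = 0x96; 0x96 ⊕ 0x98 = 0x0E.
P[4]: D(K, 0x74) = 0x1E; 0x1E ⊕ 0xFC = 0xE2.
P[5]: D(K, 0x37) = 0xD1; 0xD1 ⊕ 0x74 = 0xA5.
P[6]: D(K, 0xD9) = 0xB3; 0xB3 ⊕ 0x37 = 0x84.

P[1] = 0x78, P[2] = 0xDE, P[3] = 0x0E, P[4] = 0xE2, P[5] = 0xA5, P[6] = 0x84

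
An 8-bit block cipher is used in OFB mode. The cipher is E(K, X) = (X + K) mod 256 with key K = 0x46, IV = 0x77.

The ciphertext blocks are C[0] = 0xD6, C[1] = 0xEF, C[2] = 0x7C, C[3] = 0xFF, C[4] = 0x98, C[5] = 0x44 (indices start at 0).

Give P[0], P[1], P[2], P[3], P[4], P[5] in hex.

OFB decryption: S_i = E(K, S_{i−1}) with S_{−1} = IV; P_i = C_i ⊕ S_i.
P[0]: S = E(K, 0x77) = 0xBD; 0xD6 ⊕ 0xBD = 0x6B.
P[1]: S = E(K, 0xBD) = 0x03; 0xEF ⊕ 0x03 = 0xEC.
P[2]: S = E(K, 0x03) = 0x49; 0x7C ⊕ 0x49 = 0x35.
P[3]: S = E(K, 0x49) = 0x8F; 0xFF ⊕ 0x8F = 0x70.
P[4]: S = E(K, 0x8F) = 0xD5; 0x98 ⊕ 0xD5 = 0x4D.
P[5]: S = E(K, 0xD5) = 0x1B; 0x44 ⊕ 0x1B = 0x5F.

P[0] = 0x6B, P[1] = 0xEC, P[2] = 0x35, P[3] = 0x70, P[4] = 0x4D, P[5] = 0x5F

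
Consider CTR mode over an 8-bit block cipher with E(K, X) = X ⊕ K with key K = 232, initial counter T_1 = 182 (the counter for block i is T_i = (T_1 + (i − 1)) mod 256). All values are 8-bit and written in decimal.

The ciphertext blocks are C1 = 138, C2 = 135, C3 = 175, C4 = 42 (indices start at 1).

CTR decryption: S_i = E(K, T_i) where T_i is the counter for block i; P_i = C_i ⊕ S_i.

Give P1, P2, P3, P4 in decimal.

P1 = 212, P2 = 216, P3 = 255, P4 = 123

P1: T = 182, S = E(K, T) = 94; 138 ⊕ 94 = 212.
P2: T = 183, S = E(K, T) = 95; 135 ⊕ 95 = 216.
P3: T = 184, S = E(K, T) = 80; 175 ⊕ 80 = 255.
P4: T = 185, S = E(K, T) = 81; 42 ⊕ 81 = 123.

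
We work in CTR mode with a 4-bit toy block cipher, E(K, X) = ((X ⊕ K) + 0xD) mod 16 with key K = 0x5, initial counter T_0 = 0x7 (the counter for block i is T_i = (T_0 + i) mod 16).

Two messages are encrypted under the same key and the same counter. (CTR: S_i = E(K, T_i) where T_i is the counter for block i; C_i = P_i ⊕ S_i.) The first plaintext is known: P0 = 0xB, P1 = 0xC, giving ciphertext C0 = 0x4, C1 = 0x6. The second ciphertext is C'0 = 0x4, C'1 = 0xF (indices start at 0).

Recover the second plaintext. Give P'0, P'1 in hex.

P'0 = 0xB, P'1 = 0x5

In CTR with a reused counter, both messages share the same keystream S_i, so C_i ⊕ C'_i = P_i ⊕ P'_i and thus P'_i = P_i ⊕ C_i ⊕ C'_i.
P'0: 0xB ⊕ 0x4 ⊕ 0x4 = 0xB.
P'1: 0xC ⊕ 0x6 ⊕ 0xF = 0x5.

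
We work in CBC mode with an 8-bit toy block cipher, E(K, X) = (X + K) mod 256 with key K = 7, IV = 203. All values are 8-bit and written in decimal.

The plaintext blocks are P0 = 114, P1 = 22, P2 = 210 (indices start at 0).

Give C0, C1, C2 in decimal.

C0 = 192, C1 = 221, C2 = 22

CBC encryption: C_i = E(K, P_i ⊕ C_{i−1}), with C_{−1} = IV.
C0: P0 ⊕ 203 = 185; E(K, 185) = 192.
C1: P1 ⊕ 192 = 214; E(K, 214) = 221.
C2: P2 ⊕ 221 = 15; E(K, 15) = 22.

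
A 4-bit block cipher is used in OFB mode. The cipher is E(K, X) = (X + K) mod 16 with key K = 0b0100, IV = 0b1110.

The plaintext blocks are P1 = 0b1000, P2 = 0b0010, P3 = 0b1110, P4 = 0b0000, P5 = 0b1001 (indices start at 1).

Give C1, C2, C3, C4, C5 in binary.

C1 = 0b1010, C2 = 0b0100, C3 = 0b0100, C4 = 0b1110, C5 = 0b1011

OFB encryption: S_i = E(K, S_{i−1}) with S_{0} = IV; C_i = P_i ⊕ S_i.
C1: S = E(K, 0b1110) = 0b0010; 0b1000 ⊕ 0b0010 = 0b1010.
C2: S = E(K, 0b0010) = 0b0110; 0b0010 ⊕ 0b0110 = 0b0100.
C3: S = E(K, 0b0110) = 0b1010; 0b1110 ⊕ 0b1010 = 0b0100.
C4: S = E(K, 0b1010) = 0b1110; 0b0000 ⊕ 0b1110 = 0b1110.
C5: S = E(K, 0b1110) = 0b0010; 0b1001 ⊕ 0b0010 = 0b1011.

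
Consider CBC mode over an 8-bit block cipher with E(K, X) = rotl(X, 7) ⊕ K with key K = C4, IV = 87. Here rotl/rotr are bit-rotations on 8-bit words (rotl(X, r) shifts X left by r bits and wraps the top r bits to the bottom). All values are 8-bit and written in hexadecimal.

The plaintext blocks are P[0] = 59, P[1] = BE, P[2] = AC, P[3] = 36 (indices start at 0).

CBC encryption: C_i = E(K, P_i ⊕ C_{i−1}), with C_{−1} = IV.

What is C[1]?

C[0]: P[0] ⊕ 87 = DE; E(K, DE) = AB.
C[1]: P[1] ⊕ AB = 15; E(K, 15) = 4E.

C[1] = 4E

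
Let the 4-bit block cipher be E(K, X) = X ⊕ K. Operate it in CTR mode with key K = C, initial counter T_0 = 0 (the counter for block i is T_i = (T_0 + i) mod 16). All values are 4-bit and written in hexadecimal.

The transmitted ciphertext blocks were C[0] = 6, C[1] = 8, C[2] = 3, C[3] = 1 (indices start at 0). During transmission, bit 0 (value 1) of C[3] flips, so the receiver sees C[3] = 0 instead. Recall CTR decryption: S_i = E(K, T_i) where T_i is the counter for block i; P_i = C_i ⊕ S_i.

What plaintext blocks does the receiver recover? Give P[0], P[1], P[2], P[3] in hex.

Only C[3] changed, to 0. In CTR, a change in C_i flips the same bit in P_i only; the keystream is unaffected. Decrypting the received ciphertext:
P[0]: T = 0, S = E(K, T) = C; 6 ⊕ C = A.
P[1]: T = 1, S = E(K, T) = D; 8 ⊕ D = 5.
P[2]: T = 2, S = E(K, T) = E; 3 ⊕ E = D.
P[3]: T = 3, S = E(K, T) = F; 0 ⊕ F = F.
Blocks that differ from the original plaintext: P[3].

P[0] = A, P[1] = 5, P[2] = D, P[3] = F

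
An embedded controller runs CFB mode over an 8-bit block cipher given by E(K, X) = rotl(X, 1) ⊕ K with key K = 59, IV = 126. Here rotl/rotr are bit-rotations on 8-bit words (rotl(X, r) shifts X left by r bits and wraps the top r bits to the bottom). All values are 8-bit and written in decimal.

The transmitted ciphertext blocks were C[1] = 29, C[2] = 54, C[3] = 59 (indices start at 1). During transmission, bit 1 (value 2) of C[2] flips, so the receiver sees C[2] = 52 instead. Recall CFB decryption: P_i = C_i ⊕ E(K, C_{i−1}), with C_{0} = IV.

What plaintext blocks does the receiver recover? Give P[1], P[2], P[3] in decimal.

P[1] = 218, P[2] = 53, P[3] = 104

Only C[2] changed, to 52. In CFB, a change in C_i flips the same bit in P_i and garbles P_{i+1}. Decrypting the received ciphertext:
P[1]: E(K, 126) = 199; 29 ⊕ 199 = 218.
P[2]: E(K, 29) = 1; 52 ⊕ 1 = 53.
P[3]: E(K, 52) = 83; 59 ⊕ 83 = 104.
Blocks that differ from the original plaintext: P[2], P[3].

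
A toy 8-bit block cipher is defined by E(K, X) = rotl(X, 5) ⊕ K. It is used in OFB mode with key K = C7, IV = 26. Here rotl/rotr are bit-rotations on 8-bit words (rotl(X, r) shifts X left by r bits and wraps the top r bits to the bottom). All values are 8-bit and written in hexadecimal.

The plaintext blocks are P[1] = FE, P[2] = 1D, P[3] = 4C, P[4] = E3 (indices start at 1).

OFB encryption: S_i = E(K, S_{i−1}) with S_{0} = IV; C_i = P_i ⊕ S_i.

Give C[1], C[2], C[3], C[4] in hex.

C[1]: S = E(K, 26) = 03; FE ⊕ 03 = FD.
C[2]: S = E(K, 03) = A7; 1D ⊕ A7 = BA.
C[3]: S = E(K, A7) = 33; 4C ⊕ 33 = 7F.
C[4]: S = E(K, 33) = A1; E3 ⊕ A1 = 42.

C[1] = FD, C[2] = BA, C[3] = 7F, C[4] = 42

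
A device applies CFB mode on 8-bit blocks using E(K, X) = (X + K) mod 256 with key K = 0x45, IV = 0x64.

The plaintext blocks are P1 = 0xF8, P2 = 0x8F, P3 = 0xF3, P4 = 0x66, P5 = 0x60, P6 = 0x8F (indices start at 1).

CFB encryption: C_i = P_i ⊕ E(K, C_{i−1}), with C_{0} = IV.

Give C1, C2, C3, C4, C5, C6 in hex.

C1 = 0x51, C2 = 0x19, C3 = 0xAD, C4 = 0x94, C5 = 0xB9, C6 = 0x71

C1: E(K, 0x64) = 0xA9; 0xF8 ⊕ 0xA9 = 0x51.
C2: E(K, 0x51) = 0x96; 0x8F ⊕ 0x96 = 0x19.
C3: E(K, 0x19) = 0x5E; 0xF3 ⊕ 0x5E = 0xAD.
C4: E(K, 0xAD) = 0xF2; 0x66 ⊕ 0xF2 = 0x94.
C5: E(K, 0x94) = 0xD9; 0x60 ⊕ 0xD9 = 0xB9.
C6: E(K, 0xB9) = 0xFE; 0x8F ⊕ 0xFE = 0x71.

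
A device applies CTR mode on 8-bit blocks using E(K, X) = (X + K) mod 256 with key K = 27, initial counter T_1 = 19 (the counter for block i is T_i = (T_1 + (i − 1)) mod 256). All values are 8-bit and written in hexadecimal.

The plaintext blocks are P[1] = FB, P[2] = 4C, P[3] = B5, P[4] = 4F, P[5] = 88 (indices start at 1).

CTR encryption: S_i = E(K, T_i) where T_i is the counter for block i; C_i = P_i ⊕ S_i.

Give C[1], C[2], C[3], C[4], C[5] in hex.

C[1] = BB, C[2] = 0D, C[3] = F7, C[4] = 0C, C[5] = CC

C[1]: T = 19, S = E(K, T) = 40; FB ⊕ 40 = BB.
C[2]: T = 1A, S = E(K, T) = 41; 4C ⊕ 41 = 0D.
C[3]: T = 1B, S = E(K, T) = 42; B5 ⊕ 42 = F7.
C[4]: T = 1C, S = E(K, T) = 43; 4F ⊕ 43 = 0C.
C[5]: T = 1D, S = E(K, T) = 44; 88 ⊕ 44 = CC.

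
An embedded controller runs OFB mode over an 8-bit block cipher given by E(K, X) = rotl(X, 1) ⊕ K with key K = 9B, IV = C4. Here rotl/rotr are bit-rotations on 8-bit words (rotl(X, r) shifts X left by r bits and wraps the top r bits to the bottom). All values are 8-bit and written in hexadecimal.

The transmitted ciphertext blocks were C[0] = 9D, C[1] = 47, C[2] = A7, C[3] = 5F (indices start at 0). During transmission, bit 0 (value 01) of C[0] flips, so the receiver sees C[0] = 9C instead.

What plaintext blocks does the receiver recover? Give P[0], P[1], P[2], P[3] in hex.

OFB decryption: S_i = E(K, S_{i−1}) with S_{−1} = IV; P_i = C_i ⊕ S_i.
Only C[0] changed, to 9C. In OFB, a change in C_i flips the same bit in P_i only; the keystream is unaffected. Decrypting the received ciphertext:
P[0]: S = E(K, C4) = 12; 9C ⊕ 12 = 8E.
P[1]: S = E(K, 12) = BF; 47 ⊕ BF = F8.
P[2]: S = E(K, BF) = E4; A7 ⊕ E4 = 43.
P[3]: S = E(K, E4) = 52; 5F ⊕ 52 = 0D.
Blocks that differ from the original plaintext: P[0].

P[0] = 8E, P[1] = F8, P[2] = 43, P[3] = 0D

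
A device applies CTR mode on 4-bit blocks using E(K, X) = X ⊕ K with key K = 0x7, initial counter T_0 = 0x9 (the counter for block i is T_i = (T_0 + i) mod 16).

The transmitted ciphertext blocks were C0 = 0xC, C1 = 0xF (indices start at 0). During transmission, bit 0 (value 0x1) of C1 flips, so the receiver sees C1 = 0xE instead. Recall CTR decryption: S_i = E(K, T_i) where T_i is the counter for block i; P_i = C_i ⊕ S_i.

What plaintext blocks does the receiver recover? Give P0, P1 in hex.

P0 = 0x2, P1 = 0x3

Only C1 changed, to 0xE. In CTR, a change in C_i flips the same bit in P_i only; the keystream is unaffected. Decrypting the received ciphertext:
P0: T = 0x9, S = E(K, T) = 0xE; 0xC ⊕ 0xE = 0x2.
P1: T = 0xA, S = E(K, T) = 0xD; 0xE ⊕ 0xD = 0x3.
Blocks that differ from the original plaintext: P1.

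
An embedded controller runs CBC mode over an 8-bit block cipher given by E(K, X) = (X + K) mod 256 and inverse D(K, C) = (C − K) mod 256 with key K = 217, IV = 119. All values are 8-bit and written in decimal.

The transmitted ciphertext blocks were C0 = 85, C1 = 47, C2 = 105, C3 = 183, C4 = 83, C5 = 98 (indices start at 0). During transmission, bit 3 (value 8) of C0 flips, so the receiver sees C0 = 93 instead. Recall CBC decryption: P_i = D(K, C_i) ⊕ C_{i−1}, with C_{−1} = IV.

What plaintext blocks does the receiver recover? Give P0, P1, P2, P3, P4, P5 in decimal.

Only C0 changed, to 93. In CBC, a change in C_i garbles P_i and flips the same bit in P_{i+1}. Decrypting the received ciphertext:
P0: D(K, 93) = 132; 132 ⊕ 119 = 243.
P1: D(K, 47) = 86; 86 ⊕ 93 = 11.
P2: D(K, 105) = 144; 144 ⊕ 47 = 191.
P3: D(K, 183) = 222; 222 ⊕ 105 = 183.
P4: D(K, 83) = 122; 122 ⊕ 183 = 205.
P5: D(K, 98) = 137; 137 ⊕ 83 = 218.
Blocks that differ from the original plaintext: P0, P1.

P0 = 243, P1 = 11, P2 = 191, P3 = 183, P4 = 205, P5 = 218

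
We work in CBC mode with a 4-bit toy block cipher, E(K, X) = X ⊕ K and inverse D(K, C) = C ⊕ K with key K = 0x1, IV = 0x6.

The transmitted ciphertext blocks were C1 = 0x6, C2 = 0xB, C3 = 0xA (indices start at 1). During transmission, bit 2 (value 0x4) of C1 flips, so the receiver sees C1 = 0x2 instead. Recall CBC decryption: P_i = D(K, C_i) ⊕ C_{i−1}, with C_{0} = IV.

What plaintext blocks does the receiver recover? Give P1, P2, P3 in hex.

P1 = 0x5, P2 = 0x8, P3 = 0x0

Only C1 changed, to 0x2. In CBC, a change in C_i garbles P_i and flips the same bit in P_{i+1}. Decrypting the received ciphertext:
P1: D(K, 0x2) = 0x3; 0x3 ⊕ 0x6 = 0x5.
P2: D(K, 0xB) = 0xA; 0xA ⊕ 0x2 = 0x8.
P3: D(K, 0xA) = 0xB; 0xB ⊕ 0xB = 0x0.
Blocks that differ from the original plaintext: P1, P2.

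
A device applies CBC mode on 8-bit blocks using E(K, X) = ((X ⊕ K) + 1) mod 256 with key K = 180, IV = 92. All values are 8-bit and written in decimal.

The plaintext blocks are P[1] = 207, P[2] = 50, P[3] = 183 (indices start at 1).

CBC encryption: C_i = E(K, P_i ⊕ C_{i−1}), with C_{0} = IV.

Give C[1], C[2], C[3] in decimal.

C[1] = 40, C[2] = 175, C[3] = 173

C[1]: P[1] ⊕ 92 = 147; E(K, 147) = 40.
C[2]: P[2] ⊕ 40 = 26; E(K, 26) = 175.
C[3]: P[3] ⊕ 175 = 24; E(K, 24) = 173.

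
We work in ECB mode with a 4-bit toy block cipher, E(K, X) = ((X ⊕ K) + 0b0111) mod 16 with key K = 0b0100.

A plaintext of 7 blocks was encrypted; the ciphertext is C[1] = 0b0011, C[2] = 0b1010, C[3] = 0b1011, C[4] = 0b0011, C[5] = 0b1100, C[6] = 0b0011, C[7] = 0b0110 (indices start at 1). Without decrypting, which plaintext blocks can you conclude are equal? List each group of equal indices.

P[1] = P[4] = P[6]

ECB encrypts each block independently with the same key, so equal ciphertext blocks imply equal plaintext blocks.
C[1] = C[4] = C[6] = 0b0011, so P[1] = P[4] = P[6].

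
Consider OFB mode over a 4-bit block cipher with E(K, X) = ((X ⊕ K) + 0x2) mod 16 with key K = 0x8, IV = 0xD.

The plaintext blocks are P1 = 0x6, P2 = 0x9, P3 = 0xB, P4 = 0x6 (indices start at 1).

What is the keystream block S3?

0xB

OFB encryption: S_i = E(K, S_{i−1}) with S_{0} = IV; C_i = P_i ⊕ S_i.
C1: S = E(K, 0xD) = 0x7; 0x6 ⊕ 0x7 = 0x1.
C2: S = E(K, 0x7) = 0x1; 0x9 ⊕ 0x1 = 0x8.
C3: S = E(K, 0x1) = 0xB; 0xB ⊕ 0xB = 0x0.
So S3 = 0xB.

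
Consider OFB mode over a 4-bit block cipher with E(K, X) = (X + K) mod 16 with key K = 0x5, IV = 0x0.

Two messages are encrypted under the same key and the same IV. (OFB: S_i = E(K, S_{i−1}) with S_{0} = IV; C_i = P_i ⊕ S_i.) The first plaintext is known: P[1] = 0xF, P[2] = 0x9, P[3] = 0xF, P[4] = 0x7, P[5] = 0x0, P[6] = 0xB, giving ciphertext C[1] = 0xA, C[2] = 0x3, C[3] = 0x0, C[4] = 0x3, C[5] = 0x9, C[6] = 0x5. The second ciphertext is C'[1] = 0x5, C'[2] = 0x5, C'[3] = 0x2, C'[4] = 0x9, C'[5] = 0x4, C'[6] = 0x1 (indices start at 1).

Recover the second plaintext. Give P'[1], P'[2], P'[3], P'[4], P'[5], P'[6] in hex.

P'[1] = 0x0, P'[2] = 0xF, P'[3] = 0xD, P'[4] = 0xD, P'[5] = 0xD, P'[6] = 0xF

In OFB with a reused IV, both messages share the same keystream S_i, so C_i ⊕ C'_i = P_i ⊕ P'_i and thus P'_i = P_i ⊕ C_i ⊕ C'_i.
P'[1]: 0xF ⊕ 0xA ⊕ 0x5 = 0x0.
P'[2]: 0x9 ⊕ 0x3 ⊕ 0x5 = 0xF.
P'[3]: 0xF ⊕ 0x0 ⊕ 0x2 = 0xD.
P'[4]: 0x7 ⊕ 0x3 ⊕ 0x9 = 0xD.
P'[5]: 0x0 ⊕ 0x9 ⊕ 0x4 = 0xD.
P'[6]: 0xB ⊕ 0x5 ⊕ 0x1 = 0xF.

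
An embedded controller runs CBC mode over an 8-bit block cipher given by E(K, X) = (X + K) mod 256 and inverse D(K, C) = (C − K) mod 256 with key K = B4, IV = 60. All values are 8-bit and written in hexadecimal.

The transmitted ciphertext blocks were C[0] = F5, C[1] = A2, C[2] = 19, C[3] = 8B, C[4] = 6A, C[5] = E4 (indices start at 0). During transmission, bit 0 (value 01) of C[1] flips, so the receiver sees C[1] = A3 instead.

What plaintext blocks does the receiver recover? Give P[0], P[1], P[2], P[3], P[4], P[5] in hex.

CBC decryption: P_i = D(K, C_i) ⊕ C_{i−1}, with C_{−1} = IV.
Only C[1] changed, to A3. In CBC, a change in C_i garbles P_i and flips the same bit in P_{i+1}. Decrypting the received ciphertext:
P[0]: D(K, F5) = 41; 41 ⊕ 60 = 21.
P[1]: D(K, A3) = EF; EF ⊕ F5 = 1A.
P[2]: D(K, 19) = 65; 65 ⊕ A3 = C6.
P[3]: D(K, 8B) = D7; D7 ⊕ 19 = CE.
P[4]: D(K, 6A) = B6; B6 ⊕ 8B = 3D.
P[5]: D(K, E4) = 30; 30 ⊕ 6A = 5A.
Blocks that differ from the original plaintext: P[1], P[2].

P[0] = 21, P[1] = 1A, P[2] = C6, P[3] = CE, P[4] = 3D, P[5] = 5A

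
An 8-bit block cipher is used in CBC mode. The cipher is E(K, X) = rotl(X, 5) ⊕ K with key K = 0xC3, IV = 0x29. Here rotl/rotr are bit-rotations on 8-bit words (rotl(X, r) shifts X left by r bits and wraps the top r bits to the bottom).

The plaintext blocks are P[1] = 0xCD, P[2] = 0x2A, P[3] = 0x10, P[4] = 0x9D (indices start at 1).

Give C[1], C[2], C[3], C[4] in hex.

CBC encryption: C_i = E(K, P_i ⊕ C_{i−1}), with C_{0} = IV.
C[1]: P[1] ⊕ 0x29 = 0xE4; E(K, 0xE4) = 0x5F.
C[2]: P[2] ⊕ 0x5F = 0x75; E(K, 0x75) = 0x6D.
C[3]: P[3] ⊕ 0x6D = 0x7D; E(K, 0x7D) = 0x6C.
C[4]: P[4] ⊕ 0x6C = 0xF1; E(K, 0xF1) = 0xFD.

C[1] = 0x5F, C[2] = 0x6D, C[3] = 0x6C, C[4] = 0xFD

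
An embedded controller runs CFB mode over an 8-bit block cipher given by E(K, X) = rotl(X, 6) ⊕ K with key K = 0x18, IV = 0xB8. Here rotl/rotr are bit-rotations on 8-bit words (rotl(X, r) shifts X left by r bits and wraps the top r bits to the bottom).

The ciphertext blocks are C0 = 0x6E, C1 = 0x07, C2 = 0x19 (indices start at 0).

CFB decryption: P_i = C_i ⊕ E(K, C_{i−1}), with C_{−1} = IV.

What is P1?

P1 = 0x84

P1: E(K, 0x6E) = 0x83; 0x07 ⊕ 0x83 = 0x84.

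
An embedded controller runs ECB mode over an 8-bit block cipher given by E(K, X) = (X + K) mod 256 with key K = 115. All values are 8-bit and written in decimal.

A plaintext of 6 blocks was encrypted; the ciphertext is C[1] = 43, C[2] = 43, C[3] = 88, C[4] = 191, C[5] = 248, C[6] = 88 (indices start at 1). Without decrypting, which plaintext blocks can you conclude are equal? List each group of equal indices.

P[1] = P[2]; P[3] = P[6]

ECB encrypts each block independently with the same key, so equal ciphertext blocks imply equal plaintext blocks.
C[1] = C[2] = 43, so P[1] = P[2].
C[3] = C[6] = 88, so P[3] = P[6].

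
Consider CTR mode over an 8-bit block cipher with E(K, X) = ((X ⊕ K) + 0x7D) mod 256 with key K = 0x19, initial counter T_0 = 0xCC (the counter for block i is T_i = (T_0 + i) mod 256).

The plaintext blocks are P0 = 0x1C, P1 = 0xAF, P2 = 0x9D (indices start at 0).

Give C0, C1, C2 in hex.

CTR encryption: S_i = E(K, T_i) where T_i is the counter for block i; C_i = P_i ⊕ S_i.
C0: T = 0xCC, S = E(K, T) = 0x52; 0x1C ⊕ 0x52 = 0x4E.
C1: T = 0xCD, S = E(K, T) = 0x51; 0xAF ⊕ 0x51 = 0xFE.
C2: T = 0xCE, S = E(K, T) = 0x54; 0x9D ⊕ 0x54 = 0xC9.

C0 = 0x4E, C1 = 0xFE, C2 = 0xC9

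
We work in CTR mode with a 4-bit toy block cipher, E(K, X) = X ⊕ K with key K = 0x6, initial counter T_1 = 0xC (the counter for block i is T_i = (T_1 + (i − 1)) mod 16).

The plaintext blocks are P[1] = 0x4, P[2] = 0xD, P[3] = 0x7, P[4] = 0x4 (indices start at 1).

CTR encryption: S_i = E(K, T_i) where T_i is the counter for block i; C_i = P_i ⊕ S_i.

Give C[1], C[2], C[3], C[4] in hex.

C[1]: T = 0xC, S = E(K, T) = 0xA; 0x4 ⊕ 0xA = 0xE.
C[2]: T = 0xD, S = E(K, T) = 0xB; 0xD ⊕ 0xB = 0x6.
C[3]: T = 0xE, S = E(K, T) = 0x8; 0x7 ⊕ 0x8 = 0xF.
C[4]: T = 0xF, S = E(K, T) = 0x9; 0x4 ⊕ 0x9 = 0xD.

C[1] = 0xE, C[2] = 0x6, C[3] = 0xF, C[4] = 0xD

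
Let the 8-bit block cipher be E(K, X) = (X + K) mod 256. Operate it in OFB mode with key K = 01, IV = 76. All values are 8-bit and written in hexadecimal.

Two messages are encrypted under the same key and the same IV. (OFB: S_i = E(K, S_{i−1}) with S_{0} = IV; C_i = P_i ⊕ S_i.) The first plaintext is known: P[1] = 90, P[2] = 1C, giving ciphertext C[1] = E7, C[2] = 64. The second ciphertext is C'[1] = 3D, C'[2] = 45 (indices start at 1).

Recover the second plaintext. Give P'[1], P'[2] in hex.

In OFB with a reused IV, both messages share the same keystream S_i, so C_i ⊕ C'_i = P_i ⊕ P'_i and thus P'_i = P_i ⊕ C_i ⊕ C'_i.
P'[1]: 90 ⊕ E7 ⊕ 3D = 4A.
P'[2]: 1C ⊕ 64 ⊕ 45 = 3D.

P'[1] = 4A, P'[2] = 3D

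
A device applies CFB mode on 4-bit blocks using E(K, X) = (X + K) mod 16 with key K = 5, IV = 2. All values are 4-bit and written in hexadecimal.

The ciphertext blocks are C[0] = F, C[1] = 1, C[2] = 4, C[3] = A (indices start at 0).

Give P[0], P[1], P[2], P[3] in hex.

CFB decryption: P_i = C_i ⊕ E(K, C_{i−1}), with C_{−1} = IV.
P[0]: E(K, 2) = 7; F ⊕ 7 = 8.
P[1]: E(K, F) = 4; 1 ⊕ 4 = 5.
P[2]: E(K, 1) = 6; 4 ⊕ 6 = 2.
P[3]: E(K, 4) = 9; A ⊕ 9 = 3.

P[0] = 8, P[1] = 5, P[2] = 2, P[3] = 3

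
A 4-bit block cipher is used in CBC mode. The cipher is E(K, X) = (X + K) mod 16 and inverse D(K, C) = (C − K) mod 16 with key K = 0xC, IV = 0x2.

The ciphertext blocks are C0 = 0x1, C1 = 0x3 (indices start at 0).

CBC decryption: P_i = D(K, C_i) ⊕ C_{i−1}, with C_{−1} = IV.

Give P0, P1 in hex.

P0: D(K, 0x1) = 0x5; 0x5 ⊕ 0x2 = 0x7.
P1: D(K, 0x3) = 0x7; 0x7 ⊕ 0x1 = 0x6.

P0 = 0x7, P1 = 0x6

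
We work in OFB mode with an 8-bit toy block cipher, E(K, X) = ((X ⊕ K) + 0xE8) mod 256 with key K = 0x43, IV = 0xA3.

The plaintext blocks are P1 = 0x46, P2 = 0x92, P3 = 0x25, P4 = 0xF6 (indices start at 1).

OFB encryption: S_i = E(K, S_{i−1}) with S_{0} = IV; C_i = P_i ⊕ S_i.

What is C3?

C3 = 0x3D

C1: S = E(K, 0xA3) = 0xC8; 0x46 ⊕ 0xC8 = 0x8E.
C2: S = E(K, 0xC8) = 0x73; 0x92 ⊕ 0x73 = 0xE1.
C3: S = E(K, 0x73) = 0x18; 0x25 ⊕ 0x18 = 0x3D.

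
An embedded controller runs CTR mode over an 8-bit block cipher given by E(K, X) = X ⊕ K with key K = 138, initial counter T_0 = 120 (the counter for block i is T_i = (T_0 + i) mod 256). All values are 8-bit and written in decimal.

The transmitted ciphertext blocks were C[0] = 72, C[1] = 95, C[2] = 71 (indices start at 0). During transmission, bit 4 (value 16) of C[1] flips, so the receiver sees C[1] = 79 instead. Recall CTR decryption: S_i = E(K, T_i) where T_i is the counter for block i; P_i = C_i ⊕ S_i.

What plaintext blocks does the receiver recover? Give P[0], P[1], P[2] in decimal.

Only C[1] changed, to 79. In CTR, a change in C_i flips the same bit in P_i only; the keystream is unaffected. Decrypting the received ciphertext:
P[0]: T = 120, S = E(K, T) = 242; 72 ⊕ 242 = 186.
P[1]: T = 121, S = E(K, T) = 243; 79 ⊕ 243 = 188.
P[2]: T = 122, S = E(K, T) = 240; 71 ⊕ 240 = 183.
Blocks that differ from the original plaintext: P[1].

P[0] = 186, P[1] = 188, P[2] = 183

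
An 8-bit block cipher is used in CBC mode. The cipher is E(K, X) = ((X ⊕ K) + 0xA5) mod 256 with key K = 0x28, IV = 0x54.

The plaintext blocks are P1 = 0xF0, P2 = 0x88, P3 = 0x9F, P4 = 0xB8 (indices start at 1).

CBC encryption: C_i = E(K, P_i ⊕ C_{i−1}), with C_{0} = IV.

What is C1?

C1: P1 ⊕ 0x54 = 0xA4; E(K, 0xA4) = 0x31.

C1 = 0x31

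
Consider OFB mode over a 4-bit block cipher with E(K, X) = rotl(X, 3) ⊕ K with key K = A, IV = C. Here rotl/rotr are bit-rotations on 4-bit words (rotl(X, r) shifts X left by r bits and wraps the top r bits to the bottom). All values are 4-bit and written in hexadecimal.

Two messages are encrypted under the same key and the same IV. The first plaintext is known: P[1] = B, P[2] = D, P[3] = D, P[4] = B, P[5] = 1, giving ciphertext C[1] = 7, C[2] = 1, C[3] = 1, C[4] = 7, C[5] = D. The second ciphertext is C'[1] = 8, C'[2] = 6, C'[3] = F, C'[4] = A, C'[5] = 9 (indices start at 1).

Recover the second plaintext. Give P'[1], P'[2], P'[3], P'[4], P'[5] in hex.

P'[1] = 4, P'[2] = A, P'[3] = 3, P'[4] = 6, P'[5] = 5

In OFB with a reused IV, both messages share the same keystream S_i, so C_i ⊕ C'_i = P_i ⊕ P'_i and thus P'_i = P_i ⊕ C_i ⊕ C'_i.
P'[1]: B ⊕ 7 ⊕ 8 = 4.
P'[2]: D ⊕ 1 ⊕ 6 = A.
P'[3]: D ⊕ 1 ⊕ F = 3.
P'[4]: B ⊕ 7 ⊕ A = 6.
P'[5]: 1 ⊕ D ⊕ 9 = 5.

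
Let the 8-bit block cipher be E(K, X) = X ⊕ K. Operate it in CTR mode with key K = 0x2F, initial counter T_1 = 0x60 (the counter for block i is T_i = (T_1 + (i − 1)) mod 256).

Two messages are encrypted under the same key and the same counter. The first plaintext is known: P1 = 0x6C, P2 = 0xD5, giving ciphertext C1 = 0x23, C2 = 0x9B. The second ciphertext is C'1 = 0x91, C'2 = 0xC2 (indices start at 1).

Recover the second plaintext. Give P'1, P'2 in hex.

In CTR with a reused counter, both messages share the same keystream S_i, so C_i ⊕ C'_i = P_i ⊕ P'_i and thus P'_i = P_i ⊕ C_i ⊕ C'_i.
P'1: 0x6C ⊕ 0x23 ⊕ 0x91 = 0xDE.
P'2: 0xD5 ⊕ 0x9B ⊕ 0xC2 = 0x8C.

P'1 = 0xDE, P'2 = 0x8C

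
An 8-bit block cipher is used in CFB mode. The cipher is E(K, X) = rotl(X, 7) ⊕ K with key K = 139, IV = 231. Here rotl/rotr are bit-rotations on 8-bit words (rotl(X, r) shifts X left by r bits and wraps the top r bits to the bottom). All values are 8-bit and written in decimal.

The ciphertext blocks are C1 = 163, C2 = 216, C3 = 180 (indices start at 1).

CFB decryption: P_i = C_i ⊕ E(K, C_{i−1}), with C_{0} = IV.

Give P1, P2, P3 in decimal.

P1: E(K, 231) = 120; 163 ⊕ 120 = 219.
P2: E(K, 163) = 90; 216 ⊕ 90 = 130.
P3: E(K, 216) = 231; 180 ⊕ 231 = 83.

P1 = 219, P2 = 130, P3 = 83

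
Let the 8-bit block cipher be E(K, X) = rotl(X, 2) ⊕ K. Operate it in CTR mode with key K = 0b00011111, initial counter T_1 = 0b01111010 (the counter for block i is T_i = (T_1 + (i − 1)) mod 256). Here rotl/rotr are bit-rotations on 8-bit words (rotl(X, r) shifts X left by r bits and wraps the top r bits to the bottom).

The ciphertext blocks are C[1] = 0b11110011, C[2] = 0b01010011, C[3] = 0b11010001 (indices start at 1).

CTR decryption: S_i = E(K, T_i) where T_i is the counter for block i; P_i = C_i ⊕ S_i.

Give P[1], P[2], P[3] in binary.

P[1] = 0b00000101, P[2] = 0b10100001, P[3] = 0b00111111

P[1]: T = 0b01111010, S = E(K, T) = 0b11110110; 0b11110011 ⊕ 0b11110110 = 0b00000101.
P[2]: T = 0b01111011, S = E(K, T) = 0b11110010; 0b01010011 ⊕ 0b11110010 = 0b10100001.
P[3]: T = 0b01111100, S = E(K, T) = 0b11101110; 0b11010001 ⊕ 0b11101110 = 0b00111111.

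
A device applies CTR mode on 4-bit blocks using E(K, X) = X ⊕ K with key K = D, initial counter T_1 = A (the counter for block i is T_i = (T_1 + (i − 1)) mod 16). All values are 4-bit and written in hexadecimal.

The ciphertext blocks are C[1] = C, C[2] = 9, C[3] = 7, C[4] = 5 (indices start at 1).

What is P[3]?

P[3] = 6

CTR decryption: S_i = E(K, T_i) where T_i is the counter for block i; P_i = C_i ⊕ S_i.
P[3]: T = C, S = E(K, T) = 1; 7 ⊕ 1 = 6.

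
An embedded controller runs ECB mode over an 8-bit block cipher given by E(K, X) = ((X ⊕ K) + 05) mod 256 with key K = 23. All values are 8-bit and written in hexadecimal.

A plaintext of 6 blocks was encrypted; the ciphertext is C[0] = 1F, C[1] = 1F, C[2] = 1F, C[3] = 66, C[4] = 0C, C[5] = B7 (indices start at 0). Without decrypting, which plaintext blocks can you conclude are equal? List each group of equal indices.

P[0] = P[1] = P[2]

ECB encrypts each block independently with the same key, so equal ciphertext blocks imply equal plaintext blocks.
C[0] = C[1] = C[2] = 1F, so P[0] = P[1] = P[2].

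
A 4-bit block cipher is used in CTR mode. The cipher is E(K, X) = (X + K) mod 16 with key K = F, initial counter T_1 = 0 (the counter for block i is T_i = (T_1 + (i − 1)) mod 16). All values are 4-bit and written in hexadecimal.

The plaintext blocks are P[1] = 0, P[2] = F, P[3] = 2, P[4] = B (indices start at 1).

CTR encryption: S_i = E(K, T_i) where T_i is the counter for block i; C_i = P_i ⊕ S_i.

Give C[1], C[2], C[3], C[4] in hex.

C[1]: T = 0, S = E(K, T) = F; 0 ⊕ F = F.
C[2]: T = 1, S = E(K, T) = 0; F ⊕ 0 = F.
C[3]: T = 2, S = E(K, T) = 1; 2 ⊕ 1 = 3.
C[4]: T = 3, S = E(K, T) = 2; B ⊕ 2 = 9.

C[1] = F, C[2] = F, C[3] = 3, C[4] = 9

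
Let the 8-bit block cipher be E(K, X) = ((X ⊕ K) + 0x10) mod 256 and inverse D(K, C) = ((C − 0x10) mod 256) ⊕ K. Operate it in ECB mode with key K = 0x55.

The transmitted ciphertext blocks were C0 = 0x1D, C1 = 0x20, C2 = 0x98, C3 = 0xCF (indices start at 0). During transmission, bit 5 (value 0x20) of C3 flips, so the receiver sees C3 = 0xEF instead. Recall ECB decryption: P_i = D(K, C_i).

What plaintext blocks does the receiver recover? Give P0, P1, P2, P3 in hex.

Only C3 changed, to 0xEF. In ECB, a change in C_i affects only P_i. Decrypting the received ciphertext:
P0: D(K, 0x1D) = 0x58.
P1: D(K, 0x20) = 0x45.
P2: D(K, 0x98) = 0xDD.
P3: D(K, 0xEF) = 0x8A.
Blocks that differ from the original plaintext: P3.

P0 = 0x58, P1 = 0x45, P2 = 0xDD, P3 = 0x8A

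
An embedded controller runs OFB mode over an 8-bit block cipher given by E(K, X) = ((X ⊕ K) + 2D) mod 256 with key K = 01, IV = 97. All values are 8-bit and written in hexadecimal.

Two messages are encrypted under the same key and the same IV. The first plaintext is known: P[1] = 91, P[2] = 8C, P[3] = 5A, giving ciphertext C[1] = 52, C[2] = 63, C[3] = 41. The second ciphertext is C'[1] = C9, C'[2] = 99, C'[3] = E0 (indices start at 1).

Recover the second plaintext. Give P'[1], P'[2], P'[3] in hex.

P'[1] = 0A, P'[2] = 76, P'[3] = FB

In OFB with a reused IV, both messages share the same keystream S_i, so C_i ⊕ C'_i = P_i ⊕ P'_i and thus P'_i = P_i ⊕ C_i ⊕ C'_i.
P'[1]: 91 ⊕ 52 ⊕ C9 = 0A.
P'[2]: 8C ⊕ 63 ⊕ 99 = 76.
P'[3]: 5A ⊕ 41 ⊕ E0 = FB.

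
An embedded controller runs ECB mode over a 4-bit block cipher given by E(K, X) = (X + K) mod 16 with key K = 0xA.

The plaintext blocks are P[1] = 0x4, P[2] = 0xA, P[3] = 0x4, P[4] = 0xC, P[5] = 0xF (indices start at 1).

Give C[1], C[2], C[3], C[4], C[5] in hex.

ECB encryption: C_i = E(K, P_i).
C[1]: E(K, 0x4) = 0xE.
C[2]: E(K, 0xA) = 0x4.
C[3]: E(K, 0x4) = 0xE.
C[4]: E(K, 0xC) = 0x6.
C[5]: E(K, 0xF) = 0x9.

C[1] = 0xE, C[2] = 0x4, C[3] = 0xE, C[4] = 0x6, C[5] = 0x9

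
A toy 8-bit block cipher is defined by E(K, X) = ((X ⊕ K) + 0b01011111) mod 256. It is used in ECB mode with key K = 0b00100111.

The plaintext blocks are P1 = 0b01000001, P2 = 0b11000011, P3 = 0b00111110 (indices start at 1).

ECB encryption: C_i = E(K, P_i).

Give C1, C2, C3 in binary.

C1: E(K, 0b01000001) = 0b11000101.
C2: E(K, 0b11000011) = 0b01000011.
C3: E(K, 0b00111110) = 0b01111000.

C1 = 0b11000101, C2 = 0b01000011, C3 = 0b01111000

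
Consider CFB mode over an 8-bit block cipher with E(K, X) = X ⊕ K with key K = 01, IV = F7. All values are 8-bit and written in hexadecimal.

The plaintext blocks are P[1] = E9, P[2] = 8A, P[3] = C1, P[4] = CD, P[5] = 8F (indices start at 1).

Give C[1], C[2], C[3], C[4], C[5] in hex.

C[1] = 1F, C[2] = 94, C[3] = 54, C[4] = 98, C[5] = 16

CFB encryption: C_i = P_i ⊕ E(K, C_{i−1}), with C_{0} = IV.
C[1]: E(K, F7) = F6; E9 ⊕ F6 = 1F.
C[2]: E(K, 1F) = 1E; 8A ⊕ 1E = 94.
C[3]: E(K, 94) = 95; C1 ⊕ 95 = 54.
C[4]: E(K, 54) = 55; CD ⊕ 55 = 98.
C[5]: E(K, 98) = 99; 8F ⊕ 99 = 16.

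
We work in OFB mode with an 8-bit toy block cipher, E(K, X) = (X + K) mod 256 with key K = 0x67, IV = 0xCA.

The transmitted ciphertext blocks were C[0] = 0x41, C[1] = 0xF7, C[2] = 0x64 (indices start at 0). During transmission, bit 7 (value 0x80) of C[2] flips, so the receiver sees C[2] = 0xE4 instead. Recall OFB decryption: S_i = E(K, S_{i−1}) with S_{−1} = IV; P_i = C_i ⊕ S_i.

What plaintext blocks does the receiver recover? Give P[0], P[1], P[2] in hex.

Only C[2] changed, to 0xE4. In OFB, a change in C_i flips the same bit in P_i only; the keystream is unaffected. Decrypting the received ciphertext:
P[0]: S = E(K, 0xCA) = 0x31; 0x41 ⊕ 0x31 = 0x70.
P[1]: S = E(K, 0x31) = 0x98; 0xF7 ⊕ 0x98 = 0x6F.
P[2]: S = E(K, 0x98) = 0xFF; 0xE4 ⊕ 0xFF = 0x1B.
Blocks that differ from the original plaintext: P[2].

P[0] = 0x70, P[1] = 0x6F, P[2] = 0x1B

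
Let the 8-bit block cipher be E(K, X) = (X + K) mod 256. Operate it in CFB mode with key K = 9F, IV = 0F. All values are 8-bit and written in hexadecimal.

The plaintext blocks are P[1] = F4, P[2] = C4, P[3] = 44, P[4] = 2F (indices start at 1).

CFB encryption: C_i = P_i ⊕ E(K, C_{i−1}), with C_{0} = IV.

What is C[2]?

C[1]: E(K, 0F) = AE; F4 ⊕ AE = 5A.
C[2]: E(K, 5A) = F9; C4 ⊕ F9 = 3D.

C[2] = 3D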